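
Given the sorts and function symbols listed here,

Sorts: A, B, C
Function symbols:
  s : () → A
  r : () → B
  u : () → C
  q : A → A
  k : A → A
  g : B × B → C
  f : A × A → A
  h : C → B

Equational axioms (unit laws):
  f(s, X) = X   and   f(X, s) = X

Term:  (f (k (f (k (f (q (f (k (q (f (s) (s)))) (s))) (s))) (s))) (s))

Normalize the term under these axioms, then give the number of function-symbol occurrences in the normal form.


size = 6

1. (f (k (f (k (f (q (f (k (q (f (s) (s)))) (s))) (s))) (s))) (s))  →  (k (f (k (f (q (f (k (q (f (s) (s)))) (s))) (s))) (s)))
2. (k (f (k (f (q (f (k (q (f (s) (s)))) (s))) (s))) (s)))  →  (k (k (f (q (f (k (q (f (s) (s)))) (s))) (s))))
3. (k (k (f (q (f (k (q (f (s) (s)))) (s))) (s))))  →  (k (k (q (f (k (q (f (s) (s)))) (s)))))
4. (k (k (q (f (k (q (f (s) (s)))) (s)))))  →  (k (k (q (k (q (f (s) (s)))))))
5. (k (k (q (k (q (f (s) (s)))))))  →  (k (k (q (k (q (s))))))
normal form: (k (k (q (k (q (s))))))


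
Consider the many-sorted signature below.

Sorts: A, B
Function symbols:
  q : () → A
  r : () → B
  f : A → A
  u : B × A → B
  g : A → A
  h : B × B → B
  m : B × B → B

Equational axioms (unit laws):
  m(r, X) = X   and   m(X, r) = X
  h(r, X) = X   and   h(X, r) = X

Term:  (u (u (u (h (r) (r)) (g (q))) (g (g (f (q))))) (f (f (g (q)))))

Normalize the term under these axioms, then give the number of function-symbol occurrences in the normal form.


size = 14

1. (u (u (u (h (r) (r)) (g (q))) (g (g (f (q))))) (f (f (g (q)))))  →  (u (u (u (r) (g (q))) (g (g (f (q))))) (f (f (g (q)))))
normal form: (u (u (u (r) (g (q))) (g (g (f (q))))) (f (f (g (q)))))


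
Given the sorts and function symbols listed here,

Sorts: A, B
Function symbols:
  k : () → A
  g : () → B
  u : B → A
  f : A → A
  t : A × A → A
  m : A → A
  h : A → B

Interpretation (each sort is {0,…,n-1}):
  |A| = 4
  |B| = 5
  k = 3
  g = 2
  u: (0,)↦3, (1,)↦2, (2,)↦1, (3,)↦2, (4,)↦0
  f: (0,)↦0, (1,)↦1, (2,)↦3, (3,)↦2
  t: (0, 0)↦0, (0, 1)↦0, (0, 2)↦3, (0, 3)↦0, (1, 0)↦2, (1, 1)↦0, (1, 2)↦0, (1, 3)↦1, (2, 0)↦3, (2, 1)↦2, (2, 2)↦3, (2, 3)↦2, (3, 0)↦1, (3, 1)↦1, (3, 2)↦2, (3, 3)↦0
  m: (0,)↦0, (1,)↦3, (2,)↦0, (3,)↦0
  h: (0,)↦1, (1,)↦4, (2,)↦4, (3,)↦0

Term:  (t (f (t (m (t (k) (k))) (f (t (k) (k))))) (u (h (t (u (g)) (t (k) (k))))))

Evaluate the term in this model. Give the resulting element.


  k = 3
  k = 3
  (t (k) (k)) = t(3, 3) = 0
  (m (t (k) (k))) = m(0,) = 0
  k = 3
  k = 3
  (t (k) (k)) = t(3, 3) = 0
  (f (t (k) (k))) = f(0,) = 0
  (t (m (t (k) (k))) (f (t (k) (k)))) = t(0, 0) = 0
  (f (t (m (t (k) (k))) (f (t (k) (k))))) = f(0,) = 0
  g = 2
  (u (g)) = u(2,) = 1
  k = 3
  k = 3
  (t (k) (k)) = t(3, 3) = 0
  (t (u (g)) (t (k) (k))) = t(1, 0) = 2
  (h (t (u (g)) (t (k) (k)))) = h(2,) = 4
  (u (h (t (u (g)) (t (k) (k))))) = u(4,) = 0
  (t (f (t (m (t (k) (k))) (f (t (k) (k))))) (u (h (t (u (g)) (t (k) (k)))))) = t(0, 0) = 0

value = 0


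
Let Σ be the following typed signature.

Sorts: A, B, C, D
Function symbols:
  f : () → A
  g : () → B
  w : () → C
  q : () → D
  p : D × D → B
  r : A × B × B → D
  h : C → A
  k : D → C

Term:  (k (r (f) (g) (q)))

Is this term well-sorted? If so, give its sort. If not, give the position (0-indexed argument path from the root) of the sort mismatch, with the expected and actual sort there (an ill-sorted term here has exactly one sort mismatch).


    (f) : A
    (g) : B
    (q) : D
  (r (f) (g) (q)) : ✗ arg 2 at [0, 2] has sort D, expected B

ill-sorted at position [0, 2]: expected B, got D


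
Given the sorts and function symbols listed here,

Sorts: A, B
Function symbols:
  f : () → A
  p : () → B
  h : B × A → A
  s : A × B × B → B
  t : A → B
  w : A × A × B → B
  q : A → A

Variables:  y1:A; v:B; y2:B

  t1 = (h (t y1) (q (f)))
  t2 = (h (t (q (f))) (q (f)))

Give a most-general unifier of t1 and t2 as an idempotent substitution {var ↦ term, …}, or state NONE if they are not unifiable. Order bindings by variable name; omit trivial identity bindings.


{y1 ↦ (q (f))}


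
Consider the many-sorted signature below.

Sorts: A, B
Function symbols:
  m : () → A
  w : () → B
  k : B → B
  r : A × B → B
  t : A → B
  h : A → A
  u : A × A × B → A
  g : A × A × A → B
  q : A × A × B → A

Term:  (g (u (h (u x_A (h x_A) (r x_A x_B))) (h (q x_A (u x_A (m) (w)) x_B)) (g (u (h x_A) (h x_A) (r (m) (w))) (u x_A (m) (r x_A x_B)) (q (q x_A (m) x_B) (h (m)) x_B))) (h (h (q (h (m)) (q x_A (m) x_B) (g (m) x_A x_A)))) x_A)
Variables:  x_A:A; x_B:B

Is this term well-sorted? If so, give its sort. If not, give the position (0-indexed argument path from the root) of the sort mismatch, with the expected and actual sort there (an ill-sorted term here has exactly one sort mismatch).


well-sorted; sort = B

        x_A : A
          x_A : A
        (h x_A) : A
          x_A : A
          x_B : B
        (r x_A x_B) : B
      (u x_A (h x_A) (r x_A x_B)) : A
    (h (u x_A (h x_A) (r x_A x_B))) : A
        x_A : A
          x_A : A
          (m) : A
          (w) : B
        (u x_A (m) (w)) : A
        x_B : B
      (q x_A (u x_A (m) (w)) x_B) : A
    (h (q x_A (u x_A (m) (w)) x_B)) : A
          x_A : A
        (h x_A) : A
          x_A : A
        (h x_A) : A
          (m) : A
          (w) : B
        (r (m) (w)) : B
      (u (h x_A) (h x_A) (r (m) (w))) : A
        x_A : A
        (m) : A
          x_A : A
          x_B : B
        (r x_A x_B) : B
      (u x_A (m) (r x_A x_B)) : A
          x_A : A
          (m) : A
          x_B : B
        (q x_A (m) x_B) : A
          (m) : A
        (h (m)) : A
        x_B : B
      (q (q x_A (m) x_B) (h (m)) x_B) : A
    (g (u (h x_A) (h x_A) (r (m) (w))) (u x_A (m) (r x_A x_B)) (q (q x_A (m) x_B) (h (m)) x_B)) : B
  (u (h (u x_A (h x_A) (r x_A x_B))) (h (q x_A (u x_A (m) (w)) x_B)) (g (u (h x_A) (h x_A) (r (m) (w))) (u x_A (m) (r x_A x_B)) (q (q x_A (m) x_B) (h (m)) x_B))) : A
          (m) : A
        (h (m)) : A
          x_A : A
          (m) : A
          x_B : B
        (q x_A (m) x_B) : A
          (m) : A
          x_A : A
          x_A : A
        (g (m) x_A x_A) : B
      (q (h (m)) (q x_A (m) x_B) (g (m) x_A x_A)) : A
    (h (q (h (m)) (q x_A (m) x_B) (g (m) x_A x_A))) : A
  (h (h (q (h (m)) (q x_A (m) x_B) (g (m) x_A x_A)))) : A
  x_A : A
(g (u (h (u x_A (h x_A) (r x_A x_B))) (h (q x_A (u x_A (m) (w)) x_B)) (g (u (h x_A) (h x_A) (r (m) (w))) (u x_A (m) (r x_A x_B)) (q (q x_A (m) x_B) (h (m)) x_B))) (h (h (q (h (m)) (q x_A (m) x_B) (g (m) x_A x_A)))) x_A) : B


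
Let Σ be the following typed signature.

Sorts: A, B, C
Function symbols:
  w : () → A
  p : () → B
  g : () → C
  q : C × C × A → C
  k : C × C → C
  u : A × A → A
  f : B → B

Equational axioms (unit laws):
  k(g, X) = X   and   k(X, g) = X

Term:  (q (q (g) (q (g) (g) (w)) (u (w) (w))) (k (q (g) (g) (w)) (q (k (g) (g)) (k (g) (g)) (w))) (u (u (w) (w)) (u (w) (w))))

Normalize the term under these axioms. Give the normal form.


1. (q (q (g) (q (g) (g) (w)) (u (w) (w))) (k (q (g) (g) (w)) (q (k (g) (g)) (k (g) (g)) (w))) (u (u (w) (w)) (u (w) (w))))  →  (q (q (g) (q (g) (g) (w)) (u (w) (w))) (k (q (g) (g) (w)) (q (g) (k (g) (g)) (w))) (u (u (w) (w)) (u (w) (w))))
2. (q (q (g) (q (g) (g) (w)) (u (w) (w))) (k (q (g) (g) (w)) (q (g) (k (g) (g)) (w))) (u (u (w) (w)) (u (w) (w))))  →  (q (q (g) (q (g) (g) (w)) (u (w) (w))) (k (q (g) (g) (w)) (q (g) (g) (w))) (u (u (w) (w)) (u (w) (w))))

normal form = (q (q (g) (q (g) (g) (w)) (u (w) (w))) (k (q (g) (g) (w)) (q (g) (g) (w))) (u (u (w) (w)) (u (w) (w))))


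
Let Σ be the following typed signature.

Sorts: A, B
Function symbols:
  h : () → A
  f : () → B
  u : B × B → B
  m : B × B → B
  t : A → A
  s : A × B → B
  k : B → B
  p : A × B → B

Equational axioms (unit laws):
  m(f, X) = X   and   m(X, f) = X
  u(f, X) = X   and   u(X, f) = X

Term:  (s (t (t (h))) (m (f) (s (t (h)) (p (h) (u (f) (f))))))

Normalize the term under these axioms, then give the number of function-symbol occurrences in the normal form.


size = 10

1. (s (t (t (h))) (m (f) (s (t (h)) (p (h) (u (f) (f))))))  →  (s (t (t (h))) (s (t (h)) (p (h) (u (f) (f)))))
2. (s (t (t (h))) (s (t (h)) (p (h) (u (f) (f)))))  →  (s (t (t (h))) (s (t (h)) (p (h) (f))))
normal form: (s (t (t (h))) (s (t (h)) (p (h) (f))))


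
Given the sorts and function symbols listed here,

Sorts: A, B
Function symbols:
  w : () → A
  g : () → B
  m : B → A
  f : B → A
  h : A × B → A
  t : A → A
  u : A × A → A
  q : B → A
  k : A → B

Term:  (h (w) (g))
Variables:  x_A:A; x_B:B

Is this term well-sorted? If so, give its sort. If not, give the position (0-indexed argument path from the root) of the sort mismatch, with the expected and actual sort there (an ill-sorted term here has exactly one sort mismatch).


  (w) : A
  (g) : B
(h (w) (g)) : A

well-sorted; sort = A


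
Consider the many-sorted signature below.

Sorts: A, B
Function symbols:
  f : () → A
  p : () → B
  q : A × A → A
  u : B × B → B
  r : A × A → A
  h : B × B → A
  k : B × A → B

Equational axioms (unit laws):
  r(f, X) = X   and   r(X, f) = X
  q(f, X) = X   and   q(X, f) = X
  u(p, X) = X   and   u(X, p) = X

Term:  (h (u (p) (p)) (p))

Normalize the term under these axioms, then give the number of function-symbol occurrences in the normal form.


1. (h (u (p) (p)) (p))  →  (h (p) (p))
normal form: (h (p) (p))

size = 3


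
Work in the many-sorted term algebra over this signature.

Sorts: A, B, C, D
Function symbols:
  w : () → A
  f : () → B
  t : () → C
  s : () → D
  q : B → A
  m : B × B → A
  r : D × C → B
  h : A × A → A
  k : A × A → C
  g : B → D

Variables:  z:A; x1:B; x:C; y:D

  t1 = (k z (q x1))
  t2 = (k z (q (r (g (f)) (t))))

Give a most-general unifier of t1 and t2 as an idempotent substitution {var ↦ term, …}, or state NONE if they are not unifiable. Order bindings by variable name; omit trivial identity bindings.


{x1 ↦ (r (g (f)) (t))}


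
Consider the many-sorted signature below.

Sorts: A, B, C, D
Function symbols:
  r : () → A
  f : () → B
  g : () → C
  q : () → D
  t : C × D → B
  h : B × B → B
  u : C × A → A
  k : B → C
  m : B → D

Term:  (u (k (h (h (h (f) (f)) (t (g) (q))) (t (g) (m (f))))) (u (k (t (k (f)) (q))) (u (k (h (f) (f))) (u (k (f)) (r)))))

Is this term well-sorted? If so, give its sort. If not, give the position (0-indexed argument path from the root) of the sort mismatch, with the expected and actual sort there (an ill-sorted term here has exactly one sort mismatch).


well-sorted; sort = A

          (f) : B
          (f) : B
        (h (f) (f)) : B
          (g) : C
          (q) : D
        (t (g) (q)) : B
      (h (h (f) (f)) (t (g) (q))) : B
        (g) : C
          (f) : B
        (m (f)) : D
      (t (g) (m (f))) : B
    (h (h (h (f) (f)) (t (g) (q))) (t (g) (m (f)))) : B
  (k (h (h (h (f) (f)) (t (g) (q))) (t (g) (m (f))))) : C
          (f) : B
        (k (f)) : C
        (q) : D
      (t (k (f)) (q)) : B
    (k (t (k (f)) (q))) : C
          (f) : B
          (f) : B
        (h (f) (f)) : B
      (k (h (f) (f))) : C
          (f) : B
        (k (f)) : C
        (r) : A
      (u (k (f)) (r)) : A
    (u (k (h (f) (f))) (u (k (f)) (r))) : A
  (u (k (t (k (f)) (q))) (u (k (h (f) (f))) (u (k (f)) (r)))) : A
(u (k (h (h (h (f) (f)) (t (g) (q))) (t (g) (m (f))))) (u (k (t (k (f)) (q))) (u (k (h (f) (f))) (u (k (f)) (r))))) : A


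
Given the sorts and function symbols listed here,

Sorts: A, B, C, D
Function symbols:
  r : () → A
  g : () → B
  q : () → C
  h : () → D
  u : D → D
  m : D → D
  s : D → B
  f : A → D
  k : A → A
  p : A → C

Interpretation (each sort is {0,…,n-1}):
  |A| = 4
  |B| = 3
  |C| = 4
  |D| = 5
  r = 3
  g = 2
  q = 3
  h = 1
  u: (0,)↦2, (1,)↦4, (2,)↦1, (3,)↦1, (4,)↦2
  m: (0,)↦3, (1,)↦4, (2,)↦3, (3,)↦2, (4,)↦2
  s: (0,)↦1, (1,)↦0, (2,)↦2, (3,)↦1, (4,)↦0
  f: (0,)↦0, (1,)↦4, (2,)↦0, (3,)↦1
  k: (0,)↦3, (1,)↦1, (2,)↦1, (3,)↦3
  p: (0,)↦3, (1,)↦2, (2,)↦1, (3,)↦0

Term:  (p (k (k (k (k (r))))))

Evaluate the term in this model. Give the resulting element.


  r = 3
  (k (r)) = k(3,) = 3
  (k (k (r))) = k(3,) = 3
  (k (k (k (r)))) = k(3,) = 3
  (k (k (k (k (r))))) = k(3,) = 3
  (p (k (k (k (k (r)))))) = p(3,) = 0

value = 0


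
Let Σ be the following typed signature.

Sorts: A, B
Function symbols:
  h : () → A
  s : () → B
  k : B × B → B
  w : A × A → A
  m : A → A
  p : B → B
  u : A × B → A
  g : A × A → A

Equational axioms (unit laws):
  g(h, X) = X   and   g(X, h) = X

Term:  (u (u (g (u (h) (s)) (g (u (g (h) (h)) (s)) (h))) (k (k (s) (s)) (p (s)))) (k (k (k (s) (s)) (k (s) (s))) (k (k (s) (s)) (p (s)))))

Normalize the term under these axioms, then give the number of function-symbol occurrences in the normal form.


size = 29

1. (u (u (g (u (h) (s)) (g (u (g (h) (h)) (s)) (h))) (k (k (s) (s)) (p (s)))) (k (k (k (s) (s)) (k (s) (s))) (k (k (s) (s)) (p (s)))))  →  (u (u (g (u (h) (s)) (u (g (h) (h)) (s))) (k (k (s) (s)) (p (s)))) (k (k (k (s) (s)) (k (s) (s))) (k (k (s) (s)) (p (s)))))
2. (u (u (g (u (h) (s)) (u (g (h) (h)) (s))) (k (k (s) (s)) (p (s)))) (k (k (k (s) (s)) (k (s) (s))) (k (k (s) (s)) (p (s)))))  →  (u (u (g (u (h) (s)) (u (h) (s))) (k (k (s) (s)) (p (s)))) (k (k (k (s) (s)) (k (s) (s))) (k (k (s) (s)) (p (s)))))
normal form: (u (u (g (u (h) (s)) (u (h) (s))) (k (k (s) (s)) (p (s)))) (k (k (k (s) (s)) (k (s) (s))) (k (k (s) (s)) (p (s)))))


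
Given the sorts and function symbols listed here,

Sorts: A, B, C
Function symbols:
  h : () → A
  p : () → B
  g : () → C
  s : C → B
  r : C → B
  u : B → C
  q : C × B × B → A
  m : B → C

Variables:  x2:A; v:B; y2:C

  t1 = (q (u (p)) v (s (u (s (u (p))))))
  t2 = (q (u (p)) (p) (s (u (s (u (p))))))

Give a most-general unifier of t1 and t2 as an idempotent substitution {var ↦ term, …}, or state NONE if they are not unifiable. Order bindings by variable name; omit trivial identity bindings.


{v ↦ (p)}


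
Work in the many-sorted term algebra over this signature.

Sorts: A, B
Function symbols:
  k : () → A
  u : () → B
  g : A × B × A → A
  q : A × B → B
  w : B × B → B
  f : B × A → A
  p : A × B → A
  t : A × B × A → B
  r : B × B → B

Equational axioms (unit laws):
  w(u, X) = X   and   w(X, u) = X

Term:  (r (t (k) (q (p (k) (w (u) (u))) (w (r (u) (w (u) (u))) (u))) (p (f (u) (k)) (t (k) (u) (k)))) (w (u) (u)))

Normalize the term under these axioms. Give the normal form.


normal form = (r (t (k) (q (p (k) (u)) (r (u) (u))) (p (f (u) (k)) (t (k) (u) (k)))) (u))

1. (r (t (k) (q (p (k) (w (u) (u))) (w (r (u) (w (u) (u))) (u))) (p (f (u) (k)) (t (k) (u) (k)))) (w (u) (u)))  →  (r (t (k) (q (p (k) (u)) (w (r (u) (w (u) (u))) (u))) (p (f (u) (k)) (t (k) (u) (k)))) (w (u) (u)))
2. (r (t (k) (q (p (k) (u)) (w (r (u) (w (u) (u))) (u))) (p (f (u) (k)) (t (k) (u) (k)))) (w (u) (u)))  →  (r (t (k) (q (p (k) (u)) (r (u) (w (u) (u)))) (p (f (u) (k)) (t (k) (u) (k)))) (w (u) (u)))
3. (r (t (k) (q (p (k) (u)) (r (u) (w (u) (u)))) (p (f (u) (k)) (t (k) (u) (k)))) (w (u) (u)))  →  (r (t (k) (q (p (k) (u)) (r (u) (u))) (p (f (u) (k)) (t (k) (u) (k)))) (w (u) (u)))
4. (r (t (k) (q (p (k) (u)) (r (u) (u))) (p (f (u) (k)) (t (k) (u) (k)))) (w (u) (u)))  →  (r (t (k) (q (p (k) (u)) (r (u) (u))) (p (f (u) (k)) (t (k) (u) (k)))) (u))


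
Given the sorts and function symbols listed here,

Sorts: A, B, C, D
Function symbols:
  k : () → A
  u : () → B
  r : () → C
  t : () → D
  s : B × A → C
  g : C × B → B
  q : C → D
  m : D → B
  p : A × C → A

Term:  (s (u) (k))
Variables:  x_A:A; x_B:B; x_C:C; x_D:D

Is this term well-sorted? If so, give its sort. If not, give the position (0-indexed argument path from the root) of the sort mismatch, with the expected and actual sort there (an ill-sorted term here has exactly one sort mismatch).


  (u) : B
  (k) : A
(s (u) (k)) : C

well-sorted; sort = C


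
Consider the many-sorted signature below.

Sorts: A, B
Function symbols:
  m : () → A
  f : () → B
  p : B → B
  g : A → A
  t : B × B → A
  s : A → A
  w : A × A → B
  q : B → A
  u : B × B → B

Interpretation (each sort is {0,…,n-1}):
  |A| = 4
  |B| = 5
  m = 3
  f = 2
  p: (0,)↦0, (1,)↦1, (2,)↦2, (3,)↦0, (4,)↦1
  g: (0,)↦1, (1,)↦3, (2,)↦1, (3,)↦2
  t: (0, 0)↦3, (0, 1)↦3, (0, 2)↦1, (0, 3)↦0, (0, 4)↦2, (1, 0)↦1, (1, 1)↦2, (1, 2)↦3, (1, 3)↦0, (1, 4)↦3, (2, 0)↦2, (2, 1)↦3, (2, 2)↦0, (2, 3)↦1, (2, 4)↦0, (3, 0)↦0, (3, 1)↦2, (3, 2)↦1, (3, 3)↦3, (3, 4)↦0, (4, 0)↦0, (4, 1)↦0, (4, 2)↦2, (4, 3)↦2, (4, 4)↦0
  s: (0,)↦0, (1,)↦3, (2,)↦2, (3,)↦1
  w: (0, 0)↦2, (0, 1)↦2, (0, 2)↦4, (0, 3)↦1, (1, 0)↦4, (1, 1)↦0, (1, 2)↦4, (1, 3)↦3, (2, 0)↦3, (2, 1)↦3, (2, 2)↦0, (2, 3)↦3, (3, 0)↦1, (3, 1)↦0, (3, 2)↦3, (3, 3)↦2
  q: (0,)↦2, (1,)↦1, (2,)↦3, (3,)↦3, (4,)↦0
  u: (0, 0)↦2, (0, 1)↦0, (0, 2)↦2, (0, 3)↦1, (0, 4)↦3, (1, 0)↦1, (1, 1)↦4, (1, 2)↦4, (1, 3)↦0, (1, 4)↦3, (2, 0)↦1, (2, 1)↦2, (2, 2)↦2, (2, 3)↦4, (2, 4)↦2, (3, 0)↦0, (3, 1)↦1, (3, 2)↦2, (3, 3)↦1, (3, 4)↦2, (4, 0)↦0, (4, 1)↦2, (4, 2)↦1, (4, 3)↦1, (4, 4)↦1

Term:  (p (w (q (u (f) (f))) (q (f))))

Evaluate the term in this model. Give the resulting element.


  f = 2
  f = 2
  (u (f) (f)) = u(2, 2) = 2
  (q (u (f) (f))) = q(2,) = 3
  f = 2
  (q (f)) = q(2,) = 3
  (w (q (u (f) (f))) (q (f))) = w(3, 3) = 2
  (p (w (q (u (f) (f))) (q (f)))) = p(2,) = 2

value = 2


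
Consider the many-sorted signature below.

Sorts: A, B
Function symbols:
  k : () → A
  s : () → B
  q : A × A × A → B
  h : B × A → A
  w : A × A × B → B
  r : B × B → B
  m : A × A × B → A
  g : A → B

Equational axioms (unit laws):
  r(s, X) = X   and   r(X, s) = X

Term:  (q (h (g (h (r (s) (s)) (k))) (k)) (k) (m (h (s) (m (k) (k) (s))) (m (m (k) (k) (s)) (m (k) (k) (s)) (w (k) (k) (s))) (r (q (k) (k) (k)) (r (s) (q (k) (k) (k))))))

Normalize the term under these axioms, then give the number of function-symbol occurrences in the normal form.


1. (q (h (g (h (r (s) (s)) (k))) (k)) (k) (m (h (s) (m (k) (k) (s))) (m (m (k) (k) (s)) (m (k) (k) (s)) (w (k) (k) (s))) (r (q (k) (k) (k)) (r (s) (q (k) (k) (k))))))  →  (q (h (g (h (s) (k))) (k)) (k) (m (h (s) (m (k) (k) (s))) (m (m (k) (k) (s)) (m (k) (k) (s)) (w (k) (k) (s))) (r (q (k) (k) (k)) (r (s) (q (k) (k) (k))))))
2. (q (h (g (h (s) (k))) (k)) (k) (m (h (s) (m (k) (k) (s))) (m (m (k) (k) (s)) (m (k) (k) (s)) (w (k) (k) (s))) (r (q (k) (k) (k)) (r (s) (q (k) (k) (k))))))  →  (q (h (g (h (s) (k))) (k)) (k) (m (h (s) (m (k) (k) (s))) (m (m (k) (k) (s)) (m (k) (k) (s)) (w (k) (k) (s))) (r (q (k) (k) (k)) (q (k) (k) (k)))))
normal form: (q (h (g (h (s) (k))) (k)) (k) (m (h (s) (m (k) (k) (s))) (m (m (k) (k) (s)) (m (k) (k) (s)) (w (k) (k) (s))) (r (q (k) (k) (k)) (q (k) (k) (k)))))

size = 37


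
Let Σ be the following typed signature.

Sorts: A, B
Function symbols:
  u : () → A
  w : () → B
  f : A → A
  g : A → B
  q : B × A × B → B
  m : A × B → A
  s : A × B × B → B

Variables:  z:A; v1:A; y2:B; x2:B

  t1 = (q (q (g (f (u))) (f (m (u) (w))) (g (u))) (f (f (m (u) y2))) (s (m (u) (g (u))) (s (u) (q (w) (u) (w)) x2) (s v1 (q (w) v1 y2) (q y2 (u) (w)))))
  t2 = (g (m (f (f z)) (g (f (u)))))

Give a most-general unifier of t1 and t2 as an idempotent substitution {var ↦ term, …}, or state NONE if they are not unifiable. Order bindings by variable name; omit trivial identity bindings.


NONE (not unifiable)

head clash or occurs-check failure — not unifiable


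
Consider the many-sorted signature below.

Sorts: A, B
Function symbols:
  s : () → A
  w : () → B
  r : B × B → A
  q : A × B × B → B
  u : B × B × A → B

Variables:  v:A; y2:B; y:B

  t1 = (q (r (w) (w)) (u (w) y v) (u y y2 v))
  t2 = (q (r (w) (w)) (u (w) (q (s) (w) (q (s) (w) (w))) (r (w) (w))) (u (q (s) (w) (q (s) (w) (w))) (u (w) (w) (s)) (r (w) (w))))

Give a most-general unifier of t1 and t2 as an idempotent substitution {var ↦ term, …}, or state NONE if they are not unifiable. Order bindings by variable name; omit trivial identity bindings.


{v ↦ (r (w) (w)), y ↦ (q (s) (w) (q (s) (w) (w))), y2 ↦ (u (w) (w) (s))}


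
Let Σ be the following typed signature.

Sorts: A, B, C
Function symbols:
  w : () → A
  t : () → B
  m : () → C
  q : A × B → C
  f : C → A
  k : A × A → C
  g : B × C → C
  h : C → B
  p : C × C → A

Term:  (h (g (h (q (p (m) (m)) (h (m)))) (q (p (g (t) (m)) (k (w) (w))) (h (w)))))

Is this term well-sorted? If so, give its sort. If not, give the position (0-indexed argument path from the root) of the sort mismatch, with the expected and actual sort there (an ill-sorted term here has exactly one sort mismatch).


ill-sorted at position [0, 1, 1, 0]: expected C, got A

          (m) : C
          (m) : C
        (p (m) (m)) : A
          (m) : C
        (h (m)) : B
      (q (p (m) (m)) (h (m))) : C
    (h (q (p (m) (m)) (h (m)))) : B
          (t) : B
          (m) : C
        (g (t) (m)) : C
          (w) : A
          (w) : A
        (k (w) (w)) : C
      (p (g (t) (m)) (k (w) (w))) : A
        (w) : A
      (h (w)) : ✗ arg 0 at [0, 1, 1, 0] has sort A, expected C


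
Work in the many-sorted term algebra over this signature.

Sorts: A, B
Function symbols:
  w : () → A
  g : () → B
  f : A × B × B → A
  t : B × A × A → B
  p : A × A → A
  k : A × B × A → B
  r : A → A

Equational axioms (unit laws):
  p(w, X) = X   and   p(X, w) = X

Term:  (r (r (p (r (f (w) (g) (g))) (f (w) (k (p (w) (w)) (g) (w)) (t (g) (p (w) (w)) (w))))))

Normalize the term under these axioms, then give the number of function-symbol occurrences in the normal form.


size = 18

1. (r (r (p (r (f (w) (g) (g))) (f (w) (k (p (w) (w)) (g) (w)) (t (g) (p (w) (w)) (w))))))  →  (r (r (p (r (f (w) (g) (g))) (f (w) (k (w) (g) (w)) (t (g) (p (w) (w)) (w))))))
2. (r (r (p (r (f (w) (g) (g))) (f (w) (k (w) (g) (w)) (t (g) (p (w) (w)) (w))))))  →  (r (r (p (r (f (w) (g) (g))) (f (w) (k (w) (g) (w)) (t (g) (w) (w))))))
normal form: (r (r (p (r (f (w) (g) (g))) (f (w) (k (w) (g) (w)) (t (g) (w) (w))))))


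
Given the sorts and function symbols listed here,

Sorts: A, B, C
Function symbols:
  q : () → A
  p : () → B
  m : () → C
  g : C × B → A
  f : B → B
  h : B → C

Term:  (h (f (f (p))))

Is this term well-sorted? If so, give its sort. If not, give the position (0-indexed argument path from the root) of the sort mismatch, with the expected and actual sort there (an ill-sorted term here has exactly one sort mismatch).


      (p) : B
    (f (p)) : B
  (f (f (p))) : B
(h (f (f (p)))) : C

well-sorted; sort = C


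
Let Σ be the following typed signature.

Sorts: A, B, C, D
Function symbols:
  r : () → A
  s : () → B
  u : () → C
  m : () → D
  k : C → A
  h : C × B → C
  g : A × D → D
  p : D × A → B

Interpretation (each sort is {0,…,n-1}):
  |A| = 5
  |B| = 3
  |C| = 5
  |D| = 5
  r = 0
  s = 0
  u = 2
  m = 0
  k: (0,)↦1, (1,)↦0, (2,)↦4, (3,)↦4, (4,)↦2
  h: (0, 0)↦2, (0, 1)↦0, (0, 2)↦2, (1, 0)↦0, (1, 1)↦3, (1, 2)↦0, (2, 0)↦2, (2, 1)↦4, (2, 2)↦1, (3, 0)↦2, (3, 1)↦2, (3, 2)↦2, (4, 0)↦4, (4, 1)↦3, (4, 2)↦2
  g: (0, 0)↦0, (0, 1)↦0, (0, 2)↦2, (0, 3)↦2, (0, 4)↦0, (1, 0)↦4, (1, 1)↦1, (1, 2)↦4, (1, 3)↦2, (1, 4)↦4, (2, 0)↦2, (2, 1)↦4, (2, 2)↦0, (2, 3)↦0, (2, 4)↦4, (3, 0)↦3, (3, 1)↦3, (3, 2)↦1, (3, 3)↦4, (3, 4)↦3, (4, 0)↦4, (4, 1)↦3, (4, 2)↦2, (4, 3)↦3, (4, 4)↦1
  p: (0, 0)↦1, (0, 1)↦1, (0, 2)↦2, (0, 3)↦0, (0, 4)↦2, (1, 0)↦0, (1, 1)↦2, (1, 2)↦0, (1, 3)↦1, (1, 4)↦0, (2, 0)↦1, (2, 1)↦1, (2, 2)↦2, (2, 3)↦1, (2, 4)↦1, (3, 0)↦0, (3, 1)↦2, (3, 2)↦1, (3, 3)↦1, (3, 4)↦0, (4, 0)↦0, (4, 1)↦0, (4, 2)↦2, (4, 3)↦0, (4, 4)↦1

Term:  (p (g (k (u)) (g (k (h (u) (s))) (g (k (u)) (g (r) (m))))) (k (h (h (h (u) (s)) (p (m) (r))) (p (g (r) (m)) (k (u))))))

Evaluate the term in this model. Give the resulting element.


value = 0

  u = 2
  (k (u)) = k(2,) = 4
  u = 2
  s = 0
  (h (u) (s)) = h(2, 0) = 2
  (k (h (u) (s))) = k(2,) = 4
  u = 2
  (k (u)) = k(2,) = 4
  r = 0
  m = 0
  (g (r) (m)) = g(0, 0) = 0
  (g (k (u)) (g (r) (m))) = g(4, 0) = 4
  (g (k (h (u) (s))) (g (k (u)) (g (r) (m)))) = g(4, 4) = 1
  (g (k (u)) (g (k (h (u) (s))) (g (k (u)) (g (r) (m))))) = g(4, 1) = 3
  u = 2
  s = 0
  (h (u) (s)) = h(2, 0) = 2
  m = 0
  r = 0
  (p (m) (r)) = p(0, 0) = 1
  (h (h (u) (s)) (p (m) (r))) = h(2, 1) = 4
  r = 0
  m = 0
  (g (r) (m)) = g(0, 0) = 0
  u = 2
  (k (u)) = k(2,) = 4
  (p (g (r) (m)) (k (u))) = p(0, 4) = 2
  (h (h (h (u) (s)) (p (m) (r))) (p (g (r) (m)) (k (u)))) = h(4, 2) = 2
  (k (h (h (h (u) (s)) (p (m) (r))) (p (g (r) (m)) (k (u))))) = k(2,) = 4
  (p (g (k (u)) (g (k (h (u) (s))) (g (k (u)) (g (r) (m))))) (k (h (h (h (u) (s)) (p (m) (r))) (p (g (r) (m)) (k (u)))))) = p(3, 4) = 0


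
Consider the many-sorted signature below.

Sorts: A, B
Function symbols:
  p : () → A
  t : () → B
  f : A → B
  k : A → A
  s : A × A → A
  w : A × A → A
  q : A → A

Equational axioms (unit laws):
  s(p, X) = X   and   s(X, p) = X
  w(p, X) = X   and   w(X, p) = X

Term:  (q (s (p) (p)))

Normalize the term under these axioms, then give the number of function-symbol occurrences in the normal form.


1. (q (s (p) (p)))  →  (q (p))
normal form: (q (p))

size = 2


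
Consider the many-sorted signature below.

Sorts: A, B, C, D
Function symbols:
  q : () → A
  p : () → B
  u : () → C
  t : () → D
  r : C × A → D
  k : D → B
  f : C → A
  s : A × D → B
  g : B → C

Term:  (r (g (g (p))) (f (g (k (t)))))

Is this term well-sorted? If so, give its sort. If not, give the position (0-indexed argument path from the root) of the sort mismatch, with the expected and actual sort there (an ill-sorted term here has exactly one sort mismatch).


ill-sorted at position [0, 0]: expected B, got C

      (p) : B
    (g (p)) : C
  (g (g (p))) : ✗ arg 0 at [0, 0] has sort C, expected B
        (t) : D
      (k (t)) : B
    (g (k (t))) : C
  (f (g (k (t)))) : A


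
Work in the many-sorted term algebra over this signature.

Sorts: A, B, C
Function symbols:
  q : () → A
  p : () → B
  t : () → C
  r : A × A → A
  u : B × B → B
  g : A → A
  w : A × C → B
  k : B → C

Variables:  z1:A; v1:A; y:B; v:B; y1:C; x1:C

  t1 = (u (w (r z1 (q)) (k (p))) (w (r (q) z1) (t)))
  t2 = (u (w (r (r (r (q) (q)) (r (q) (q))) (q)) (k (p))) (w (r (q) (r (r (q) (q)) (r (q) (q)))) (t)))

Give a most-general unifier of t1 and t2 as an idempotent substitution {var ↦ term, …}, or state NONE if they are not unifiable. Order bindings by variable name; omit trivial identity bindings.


{z1 ↦ (r (r (q) (q)) (r (q) (q)))}


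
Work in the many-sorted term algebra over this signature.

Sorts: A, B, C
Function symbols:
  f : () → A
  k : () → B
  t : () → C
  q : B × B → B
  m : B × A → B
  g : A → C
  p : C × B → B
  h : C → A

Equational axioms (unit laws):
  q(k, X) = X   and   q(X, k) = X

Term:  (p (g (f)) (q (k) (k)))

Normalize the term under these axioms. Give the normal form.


normal form = (p (g (f)) (k))

1. (p (g (f)) (q (k) (k)))  →  (p (g (f)) (k))


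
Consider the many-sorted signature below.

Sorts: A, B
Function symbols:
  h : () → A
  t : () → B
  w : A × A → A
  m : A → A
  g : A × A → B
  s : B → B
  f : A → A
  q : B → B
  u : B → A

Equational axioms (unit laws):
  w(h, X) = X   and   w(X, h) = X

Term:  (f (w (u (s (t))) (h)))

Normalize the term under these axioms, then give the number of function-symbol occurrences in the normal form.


size = 4

1. (f (w (u (s (t))) (h)))  →  (f (u (s (t))))
normal form: (f (u (s (t))))


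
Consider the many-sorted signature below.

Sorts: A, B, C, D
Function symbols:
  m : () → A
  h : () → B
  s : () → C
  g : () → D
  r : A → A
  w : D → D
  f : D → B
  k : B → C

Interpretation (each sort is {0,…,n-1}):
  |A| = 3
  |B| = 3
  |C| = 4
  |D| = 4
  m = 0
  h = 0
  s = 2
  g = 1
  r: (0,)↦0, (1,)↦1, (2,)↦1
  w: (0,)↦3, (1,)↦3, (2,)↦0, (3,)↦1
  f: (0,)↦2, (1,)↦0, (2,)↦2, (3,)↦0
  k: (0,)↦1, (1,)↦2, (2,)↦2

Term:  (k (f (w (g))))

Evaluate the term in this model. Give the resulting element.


value = 1

  g = 1
  (w (g)) = w(1,) = 3
  (f (w (g))) = f(3,) = 0
  (k (f (w (g)))) = k(0,) = 1


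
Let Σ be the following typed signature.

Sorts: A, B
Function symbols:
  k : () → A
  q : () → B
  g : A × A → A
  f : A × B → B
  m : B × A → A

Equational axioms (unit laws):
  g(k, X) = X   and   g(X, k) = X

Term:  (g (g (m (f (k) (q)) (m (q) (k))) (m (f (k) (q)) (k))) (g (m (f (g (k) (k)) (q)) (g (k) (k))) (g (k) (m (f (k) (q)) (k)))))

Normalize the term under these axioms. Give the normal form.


normal form = (g (g (m (f (k) (q)) (m (q) (k))) (m (f (k) (q)) (k))) (g (m (f (k) (q)) (k)) (m (f (k) (q)) (k))))

1. (g (g (m (f (k) (q)) (m (q) (k))) (m (f (k) (q)) (k))) (g (m (f (g (k) (k)) (q)) (g (k) (k))) (g (k) (m (f (k) (q)) (k)))))  →  (g (g (m (f (k) (q)) (m (q) (k))) (m (f (k) (q)) (k))) (g (m (f (k) (q)) (g (k) (k))) (g (k) (m (f (k) (q)) (k)))))
2. (g (g (m (f (k) (q)) (m (q) (k))) (m (f (k) (q)) (k))) (g (m (f (k) (q)) (g (k) (k))) (g (k) (m (f (k) (q)) (k)))))  →  (g (g (m (f (k) (q)) (m (q) (k))) (m (f (k) (q)) (k))) (g (m (f (k) (q)) (k)) (g (k) (m (f (k) (q)) (k)))))
3. (g (g (m (f (k) (q)) (m (q) (k))) (m (f (k) (q)) (k))) (g (m (f (k) (q)) (k)) (g (k) (m (f (k) (q)) (k)))))  →  (g (g (m (f (k) (q)) (m (q) (k))) (m (f (k) (q)) (k))) (g (m (f (k) (q)) (k)) (m (f (k) (q)) (k))))


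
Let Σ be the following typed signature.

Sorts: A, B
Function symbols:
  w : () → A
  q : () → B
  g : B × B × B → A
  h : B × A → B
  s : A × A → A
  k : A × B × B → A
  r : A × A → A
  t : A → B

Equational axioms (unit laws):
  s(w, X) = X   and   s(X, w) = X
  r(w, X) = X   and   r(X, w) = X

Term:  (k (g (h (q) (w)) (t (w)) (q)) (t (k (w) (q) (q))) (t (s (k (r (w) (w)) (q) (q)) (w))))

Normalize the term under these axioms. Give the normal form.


1. (k (g (h (q) (w)) (t (w)) (q)) (t (k (w) (q) (q))) (t (s (k (r (w) (w)) (q) (q)) (w))))  →  (k (g (h (q) (w)) (t (w)) (q)) (t (k (w) (q) (q))) (t (k (r (w) (w)) (q) (q))))
2. (k (g (h (q) (w)) (t (w)) (q)) (t (k (w) (q) (q))) (t (k (r (w) (w)) (q) (q))))  →  (k (g (h (q) (w)) (t (w)) (q)) (t (k (w) (q) (q))) (t (k (w) (q) (q))))

normal form = (k (g (h (q) (w)) (t (w)) (q)) (t (k (w) (q) (q))) (t (k (w) (q) (q))))


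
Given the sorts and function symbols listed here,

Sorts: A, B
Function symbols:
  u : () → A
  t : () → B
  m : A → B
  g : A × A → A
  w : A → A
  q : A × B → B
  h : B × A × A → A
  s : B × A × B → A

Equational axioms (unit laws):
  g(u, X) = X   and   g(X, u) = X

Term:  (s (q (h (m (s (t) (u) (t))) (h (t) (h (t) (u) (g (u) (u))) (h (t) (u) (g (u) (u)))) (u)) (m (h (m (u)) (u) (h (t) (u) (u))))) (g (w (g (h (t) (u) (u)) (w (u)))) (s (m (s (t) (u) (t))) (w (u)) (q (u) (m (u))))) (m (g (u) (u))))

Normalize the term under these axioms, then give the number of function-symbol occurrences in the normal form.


size = 51

1. (s (q (h (m (s (t) (u) (t))) (h (t) (h (t) (u) (g (u) (u))) (h (t) (u) (g (u) (u)))) (u)) (m (h (m (u)) (u) (h (t) (u) (u))))) (g (w (g (h (t) (u) (u)) (w (u)))) (s (m (s (t) (u) (t))) (w (u)) (q (u) (m (u))))) (m (g (u) (u))))  →  (s (q (h (m (s (t) (u) (t))) (h (t) (h (t) (u) (u)) (h (t) (u) (g (u) (u)))) (u)) (m (h (m (u)) (u) (h (t) (u) (u))))) (g (w (g (h (t) (u) (u)) (w (u)))) (s (m (s (t) (u) (t))) (w (u)) (q (u) (m (u))))) (m (g (u) (u))))
2. (s (q (h (m (s (t) (u) (t))) (h (t) (h (t) (u) (u)) (h (t) (u) (g (u) (u)))) (u)) (m (h (m (u)) (u) (h (t) (u) (u))))) (g (w (g (h (t) (u) (u)) (w (u)))) (s (m (s (t) (u) (t))) (w (u)) (q (u) (m (u))))) (m (g (u) (u))))  →  (s (q (h (m (s (t) (u) (t))) (h (t) (h (t) (u) (u)) (h (t) (u) (u))) (u)) (m (h (m (u)) (u) (h (t) (u) (u))))) (g (w (g (h (t) (u) (u)) (w (u)))) (s (m (s (t) (u) (t))) (w (u)) (q (u) (m (u))))) (m (g (u) (u))))
3. (s (q (h (m (s (t) (u) (t))) (h (t) (h (t) (u) (u)) (h (t) (u) (u))) (u)) (m (h (m (u)) (u) (h (t) (u) (u))))) (g (w (g (h (t) (u) (u)) (w (u)))) (s (m (s (t) (u) (t))) (w (u)) (q (u) (m (u))))) (m (g (u) (u))))  →  (s (q (h (m (s (t) (u) (t))) (h (t) (h (t) (u) (u)) (h (t) (u) (u))) (u)) (m (h (m (u)) (u) (h (t) (u) (u))))) (g (w (g (h (t) (u) (u)) (w (u)))) (s (m (s (t) (u) (t))) (w (u)) (q (u) (m (u))))) (m (u)))
normal form: (s (q (h (m (s (t) (u) (t))) (h (t) (h (t) (u) (u)) (h (t) (u) (u))) (u)) (m (h (m (u)) (u) (h (t) (u) (u))))) (g (w (g (h (t) (u) (u)) (w (u)))) (s (m (s (t) (u) (t))) (w (u)) (q (u) (m (u))))) (m (u)))


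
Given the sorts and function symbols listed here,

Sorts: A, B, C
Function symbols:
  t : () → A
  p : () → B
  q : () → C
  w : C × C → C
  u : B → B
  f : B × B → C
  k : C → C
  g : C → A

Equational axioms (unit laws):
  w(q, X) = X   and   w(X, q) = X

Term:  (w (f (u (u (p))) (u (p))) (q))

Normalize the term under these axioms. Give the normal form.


normal form = (f (u (u (p))) (u (p)))

1. (w (f (u (u (p))) (u (p))) (q))  →  (f (u (u (p))) (u (p)))


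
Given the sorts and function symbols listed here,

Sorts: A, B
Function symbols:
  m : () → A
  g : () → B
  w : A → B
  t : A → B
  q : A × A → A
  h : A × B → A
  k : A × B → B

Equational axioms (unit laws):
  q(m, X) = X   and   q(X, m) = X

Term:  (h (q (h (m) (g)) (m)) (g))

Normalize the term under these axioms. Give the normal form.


1. (h (q (h (m) (g)) (m)) (g))  →  (h (h (m) (g)) (g))

normal form = (h (h (m) (g)) (g))


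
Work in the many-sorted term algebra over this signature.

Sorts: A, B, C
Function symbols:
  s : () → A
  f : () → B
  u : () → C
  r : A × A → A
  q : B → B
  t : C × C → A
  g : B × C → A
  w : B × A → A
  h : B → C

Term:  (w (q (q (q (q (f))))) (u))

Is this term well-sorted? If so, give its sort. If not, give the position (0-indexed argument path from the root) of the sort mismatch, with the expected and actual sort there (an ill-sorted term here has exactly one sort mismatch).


ill-sorted at position [1]: expected A, got C

          (f) : B
        (q (f)) : B
      (q (q (f))) : B
    (q (q (q (f)))) : B
  (q (q (q (q (f))))) : B
  (u) : C
(w (q (q (q (q (f))))) (u)) : ✗ arg 1 at [1] has sort C, expected A


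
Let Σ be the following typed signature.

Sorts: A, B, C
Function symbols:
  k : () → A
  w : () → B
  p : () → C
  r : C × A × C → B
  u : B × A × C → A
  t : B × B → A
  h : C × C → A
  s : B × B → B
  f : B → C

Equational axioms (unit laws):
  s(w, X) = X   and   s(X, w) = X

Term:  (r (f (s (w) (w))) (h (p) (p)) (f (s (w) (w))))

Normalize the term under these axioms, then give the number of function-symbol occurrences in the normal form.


1. (r (f (s (w) (w))) (h (p) (p)) (f (s (w) (w))))  →  (r (f (w)) (h (p) (p)) (f (s (w) (w))))
2. (r (f (w)) (h (p) (p)) (f (s (w) (w))))  →  (r (f (w)) (h (p) (p)) (f (w)))
normal form: (r (f (w)) (h (p) (p)) (f (w)))

size = 8


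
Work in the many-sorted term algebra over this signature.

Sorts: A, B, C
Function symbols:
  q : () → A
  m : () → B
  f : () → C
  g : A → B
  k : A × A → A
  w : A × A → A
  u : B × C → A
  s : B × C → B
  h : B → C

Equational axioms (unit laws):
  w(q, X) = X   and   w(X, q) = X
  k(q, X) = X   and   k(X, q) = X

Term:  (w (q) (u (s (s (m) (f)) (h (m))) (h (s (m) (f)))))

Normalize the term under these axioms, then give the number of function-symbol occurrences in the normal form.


1. (w (q) (u (s (s (m) (f)) (h (m))) (h (s (m) (f)))))  →  (u (s (s (m) (f)) (h (m))) (h (s (m) (f))))
normal form: (u (s (s (m) (f)) (h (m))) (h (s (m) (f))))

size = 11


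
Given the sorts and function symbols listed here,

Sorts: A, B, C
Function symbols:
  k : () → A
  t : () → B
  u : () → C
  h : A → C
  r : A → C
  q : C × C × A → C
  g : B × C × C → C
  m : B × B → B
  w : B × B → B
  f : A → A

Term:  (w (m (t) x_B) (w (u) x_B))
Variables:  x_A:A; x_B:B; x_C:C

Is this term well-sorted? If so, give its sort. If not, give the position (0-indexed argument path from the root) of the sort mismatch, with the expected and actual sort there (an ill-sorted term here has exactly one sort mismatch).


ill-sorted at position [1, 0]: expected B, got C

    (t) : B
    x_B : B
  (m (t) x_B) : B
    (u) : C
    x_B : B
  (w (u) x_B) : ✗ arg 0 at [1, 0] has sort C, expected B


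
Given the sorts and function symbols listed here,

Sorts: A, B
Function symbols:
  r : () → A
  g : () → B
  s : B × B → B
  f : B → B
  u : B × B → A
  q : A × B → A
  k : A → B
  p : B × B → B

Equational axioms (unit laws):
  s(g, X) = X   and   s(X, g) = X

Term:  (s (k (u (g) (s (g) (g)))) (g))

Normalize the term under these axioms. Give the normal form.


1. (s (k (u (g) (s (g) (g)))) (g))  →  (k (u (g) (s (g) (g))))
2. (k (u (g) (s (g) (g))))  →  (k (u (g) (g)))

normal form = (k (u (g) (g)))


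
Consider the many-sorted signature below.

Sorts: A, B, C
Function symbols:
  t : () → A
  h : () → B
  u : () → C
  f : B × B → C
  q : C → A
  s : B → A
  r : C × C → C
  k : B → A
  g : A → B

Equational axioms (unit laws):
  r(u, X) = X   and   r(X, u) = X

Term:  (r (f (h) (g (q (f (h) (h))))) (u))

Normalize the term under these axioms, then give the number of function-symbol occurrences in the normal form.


1. (r (f (h) (g (q (f (h) (h))))) (u))  →  (f (h) (g (q (f (h) (h)))))
normal form: (f (h) (g (q (f (h) (h)))))

size = 7


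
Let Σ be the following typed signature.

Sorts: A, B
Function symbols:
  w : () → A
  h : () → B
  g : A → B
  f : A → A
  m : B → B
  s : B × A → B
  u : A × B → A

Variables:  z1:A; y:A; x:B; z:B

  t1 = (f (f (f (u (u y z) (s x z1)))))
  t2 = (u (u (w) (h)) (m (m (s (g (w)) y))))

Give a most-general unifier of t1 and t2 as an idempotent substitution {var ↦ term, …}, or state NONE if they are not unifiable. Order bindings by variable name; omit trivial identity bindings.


NONE (not unifiable)

head clash or occurs-check failure — not unifiable


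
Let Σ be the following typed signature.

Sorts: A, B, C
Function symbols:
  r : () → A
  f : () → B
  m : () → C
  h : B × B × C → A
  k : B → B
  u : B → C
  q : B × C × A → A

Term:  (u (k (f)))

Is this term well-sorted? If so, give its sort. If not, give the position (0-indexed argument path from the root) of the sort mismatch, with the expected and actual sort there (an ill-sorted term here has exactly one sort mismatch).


    (f) : B
  (k (f)) : B
(u (k (f))) : C

well-sorted; sort = C


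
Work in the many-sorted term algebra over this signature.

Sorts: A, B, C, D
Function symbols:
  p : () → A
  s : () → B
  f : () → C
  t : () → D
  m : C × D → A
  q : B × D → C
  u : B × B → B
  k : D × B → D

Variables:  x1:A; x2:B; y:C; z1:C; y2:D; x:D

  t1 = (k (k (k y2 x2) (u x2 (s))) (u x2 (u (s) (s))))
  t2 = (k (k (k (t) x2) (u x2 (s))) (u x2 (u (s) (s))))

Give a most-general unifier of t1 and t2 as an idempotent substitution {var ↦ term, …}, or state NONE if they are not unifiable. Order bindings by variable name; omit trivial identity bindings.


{y2 ↦ (t)}


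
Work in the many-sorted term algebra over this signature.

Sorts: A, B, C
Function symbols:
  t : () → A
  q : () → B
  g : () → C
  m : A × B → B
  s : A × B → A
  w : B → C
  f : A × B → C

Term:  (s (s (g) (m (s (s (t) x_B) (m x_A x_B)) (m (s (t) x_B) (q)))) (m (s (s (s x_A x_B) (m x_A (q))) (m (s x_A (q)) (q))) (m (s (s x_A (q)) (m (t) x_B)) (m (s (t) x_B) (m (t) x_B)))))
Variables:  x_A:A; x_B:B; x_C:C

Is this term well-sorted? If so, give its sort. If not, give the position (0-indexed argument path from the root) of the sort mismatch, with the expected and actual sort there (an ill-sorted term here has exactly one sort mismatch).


ill-sorted at position [0, 0]: expected A, got C

    (g) : C
          (t) : A
          x_B : B
        (s (t) x_B) : A
          x_A : A
          x_B : B
        (m x_A x_B) : B
      (s (s (t) x_B) (m x_A x_B)) : A
          (t) : A
          x_B : B
        (s (t) x_B) : A
        (q) : B
      (m (s (t) x_B) (q)) : B
    (m (s (s (t) x_B) (m x_A x_B)) (m (s (t) x_B) (q))) : B
  (s (g) (m (s (s (t) x_B) (m x_A x_B)) (m (s (t) x_B) (q)))) : ✗ arg 0 at [0, 0] has sort C, expected A
          x_A : A
          x_B : B
        (s x_A x_B) : A
          x_A : A
          (q) : B
        (m x_A (q)) : B
      (s (s x_A x_B) (m x_A (q))) : A
          x_A : A
          (q) : B
        (s x_A (q)) : A
        (q) : B
      (m (s x_A (q)) (q)) : B
    (s (s (s x_A x_B) (m x_A (q))) (m (s x_A (q)) (q))) : A
          x_A : A
          (q) : B
        (s x_A (q)) : A
          (t) : A
          x_B : B
        (m (t) x_B) : B
      (s (s x_A (q)) (m (t) x_B)) : A
          (t) : A
          x_B : B
        (s (t) x_B) : A
          (t) : A
          x_B : B
        (m (t) x_B) : B
      (m (s (t) x_B) (m (t) x_B)) : B
    (m (s (s x_A (q)) (m (t) x_B)) (m (s (t) x_B) (m (t) x_B))) : B
  (m (s (s (s x_A x_B) (m x_A (q))) (m (s x_A (q)) (q))) (m (s (s x_A (q)) (m (t) x_B)) (m (s (t) x_B) (m (t) x_B)))) : B
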